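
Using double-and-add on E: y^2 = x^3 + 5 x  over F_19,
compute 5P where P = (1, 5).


k = 5 = 101_2 (binary, LSB first: 101)
Double-and-add from P = (1, 5):
  bit 0 = 1: acc = O + (1, 5) = (1, 5)
  bit 1 = 0: acc unchanged = (1, 5)
  bit 2 = 1: acc = (1, 5) + (5, 6) = (0, 0)

5P = (0, 0)


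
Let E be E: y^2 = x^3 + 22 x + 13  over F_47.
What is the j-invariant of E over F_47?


Delta = -16(4 a^3 + 27 b^2) mod 47 = 11
-1728 * (4 a)^3 = -1728 * (4*22)^3 mod 47 = 21
j = 21 * 11^(-1) mod 47 = 19

j = 19 (mod 47)


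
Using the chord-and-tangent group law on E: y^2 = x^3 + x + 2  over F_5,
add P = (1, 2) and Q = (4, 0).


P != Q, so use the chord formula.
s = (y2 - y1) / (x2 - x1) = (3) / (3) mod 5 = 1
x3 = s^2 - x1 - x2 mod 5 = 1^2 - 1 - 4 = 1
y3 = s (x1 - x3) - y1 mod 5 = 1 * (1 - 1) - 2 = 3

P + Q = (1, 3)


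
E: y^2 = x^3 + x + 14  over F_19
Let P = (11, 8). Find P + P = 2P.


Doubling: s = (3 x1^2 + a) / (2 y1)
s = (3*11^2 + 1) / (2*8) mod 19 = 18
x3 = s^2 - 2 x1 mod 19 = 18^2 - 2*11 = 17
y3 = s (x1 - x3) - y1 mod 19 = 18 * (11 - 17) - 8 = 17

2P = (17, 17)


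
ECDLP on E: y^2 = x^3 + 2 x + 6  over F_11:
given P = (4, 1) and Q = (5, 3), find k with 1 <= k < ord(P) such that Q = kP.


Enumerate multiples of P until we hit Q = (5, 3):
  1P = (4, 1)
  2P = (1, 8)
  3P = (9, 7)
  4P = (10, 5)
  5P = (6, 5)
  6P = (5, 8)
  7P = (7, 0)
  8P = (5, 3)
Match found at i = 8.

k = 8


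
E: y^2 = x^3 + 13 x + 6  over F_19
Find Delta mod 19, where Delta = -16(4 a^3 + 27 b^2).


4 a^3 + 27 b^2 = 4*13^3 + 27*6^2 = 8788 + 972 = 9760
Delta = -16 * (9760) = -156160
Delta mod 19 = 1

Delta = 1 (mod 19)


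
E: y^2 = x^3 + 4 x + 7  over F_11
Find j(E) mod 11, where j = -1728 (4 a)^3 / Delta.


Delta = -16(4 a^3 + 27 b^2) mod 11 = 3
-1728 * (4 a)^3 = -1728 * (4*4)^3 mod 11 = 7
j = 7 * 3^(-1) mod 11 = 6

j = 6 (mod 11)


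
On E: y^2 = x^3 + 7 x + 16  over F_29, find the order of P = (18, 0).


Compute successive multiples of P until we hit O:
  1P = (18, 0)
  2P = O

ord(P) = 2


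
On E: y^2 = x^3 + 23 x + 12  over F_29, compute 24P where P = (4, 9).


k = 24 = 11000_2 (binary, LSB first: 00011)
Double-and-add from P = (4, 9):
  bit 0 = 0: acc unchanged = O
  bit 1 = 0: acc unchanged = O
  bit 2 = 0: acc unchanged = O
  bit 3 = 1: acc = O + (14, 2) = (14, 2)
  bit 4 = 1: acc = (14, 2) + (23, 8) = (15, 7)

24P = (15, 7)


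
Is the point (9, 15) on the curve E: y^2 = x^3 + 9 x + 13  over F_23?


Check whether y^2 = x^3 + 9 x + 13 (mod 23) for (x, y) = (9, 15).
LHS: y^2 = 15^2 mod 23 = 18
RHS: x^3 + 9 x + 13 = 9^3 + 9*9 + 13 mod 23 = 18
LHS = RHS

Yes, on the curve


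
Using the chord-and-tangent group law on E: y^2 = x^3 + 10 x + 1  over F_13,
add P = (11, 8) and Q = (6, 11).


P != Q, so use the chord formula.
s = (y2 - y1) / (x2 - x1) = (3) / (8) mod 13 = 2
x3 = s^2 - x1 - x2 mod 13 = 2^2 - 11 - 6 = 0
y3 = s (x1 - x3) - y1 mod 13 = 2 * (11 - 0) - 8 = 1

P + Q = (0, 1)


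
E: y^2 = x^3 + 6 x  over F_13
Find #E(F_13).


For each x in F_13, count y with y^2 = x^3 + 6 x + 0 mod 13:
  x = 0: RHS = 0, y in [0]  -> 1 point(s)
  x = 4: RHS = 10, y in [6, 7]  -> 2 point(s)
  x = 5: RHS = 12, y in [5, 8]  -> 2 point(s)
  x = 8: RHS = 1, y in [1, 12]  -> 2 point(s)
  x = 9: RHS = 3, y in [4, 9]  -> 2 point(s)
Affine points: 9. Add the point at infinity: total = 10.

#E(F_13) = 10


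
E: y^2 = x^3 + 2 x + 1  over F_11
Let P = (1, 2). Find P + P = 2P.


Doubling: s = (3 x1^2 + a) / (2 y1)
s = (3*1^2 + 2) / (2*2) mod 11 = 4
x3 = s^2 - 2 x1 mod 11 = 4^2 - 2*1 = 3
y3 = s (x1 - x3) - y1 mod 11 = 4 * (1 - 3) - 2 = 1

2P = (3, 1)


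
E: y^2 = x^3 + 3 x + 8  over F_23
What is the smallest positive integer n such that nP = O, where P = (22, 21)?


Compute successive multiples of P until we hit O:
  1P = (22, 21)
  2P = (10, 7)
  3P = (16, 9)
  4P = (12, 22)
  5P = (15, 22)
  6P = (17, 21)
  7P = (7, 2)
  8P = (0, 13)
  ... (continuing to 29P)
  29P = O

ord(P) = 29


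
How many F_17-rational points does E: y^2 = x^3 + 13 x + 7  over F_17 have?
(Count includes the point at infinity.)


For each x in F_17, count y with y^2 = x^3 + 13 x + 7 mod 17:
  x = 1: RHS = 4, y in [2, 15]  -> 2 point(s)
  x = 4: RHS = 4, y in [2, 15]  -> 2 point(s)
  x = 7: RHS = 16, y in [4, 13]  -> 2 point(s)
  x = 10: RHS = 15, y in [7, 10]  -> 2 point(s)
  x = 11: RHS = 2, y in [6, 11]  -> 2 point(s)
  x = 12: RHS = 4, y in [2, 15]  -> 2 point(s)
  x = 14: RHS = 9, y in [3, 14]  -> 2 point(s)
Affine points: 14. Add the point at infinity: total = 15.

#E(F_17) = 15


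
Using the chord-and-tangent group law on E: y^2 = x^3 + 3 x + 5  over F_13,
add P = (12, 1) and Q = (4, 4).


P != Q, so use the chord formula.
s = (y2 - y1) / (x2 - x1) = (3) / (5) mod 13 = 11
x3 = s^2 - x1 - x2 mod 13 = 11^2 - 12 - 4 = 1
y3 = s (x1 - x3) - y1 mod 13 = 11 * (12 - 1) - 1 = 3

P + Q = (1, 3)


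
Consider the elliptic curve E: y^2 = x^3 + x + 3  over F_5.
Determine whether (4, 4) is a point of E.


Check whether y^2 = x^3 + 1 x + 3 (mod 5) for (x, y) = (4, 4).
LHS: y^2 = 4^2 mod 5 = 1
RHS: x^3 + 1 x + 3 = 4^3 + 1*4 + 3 mod 5 = 1
LHS = RHS

Yes, on the curve


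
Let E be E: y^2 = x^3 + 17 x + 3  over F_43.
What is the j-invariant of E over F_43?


Delta = -16(4 a^3 + 27 b^2) mod 43 = 9
-1728 * (4 a)^3 = -1728 * (4*17)^3 mod 43 = 1
j = 1 * 9^(-1) mod 43 = 24

j = 24 (mod 43)


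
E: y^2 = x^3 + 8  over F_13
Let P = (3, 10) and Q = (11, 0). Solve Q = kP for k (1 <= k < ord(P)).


Enumerate multiples of P until we hit Q = (11, 0):
  1P = (3, 10)
  2P = (11, 0)
Match found at i = 2.

k = 2


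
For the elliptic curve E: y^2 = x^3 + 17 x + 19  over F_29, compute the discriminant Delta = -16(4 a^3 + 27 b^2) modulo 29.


4 a^3 + 27 b^2 = 4*17^3 + 27*19^2 = 19652 + 9747 = 29399
Delta = -16 * (29399) = -470384
Delta mod 29 = 25

Delta = 25 (mod 29)


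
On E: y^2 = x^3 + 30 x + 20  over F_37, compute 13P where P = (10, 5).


k = 13 = 1101_2 (binary, LSB first: 1011)
Double-and-add from P = (10, 5):
  bit 0 = 1: acc = O + (10, 5) = (10, 5)
  bit 1 = 0: acc unchanged = (10, 5)
  bit 2 = 1: acc = (10, 5) + (17, 35) = (11, 33)
  bit 3 = 1: acc = (11, 33) + (15, 16) = (36, 27)

13P = (36, 27)


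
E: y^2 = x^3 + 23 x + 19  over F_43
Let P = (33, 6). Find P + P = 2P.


Doubling: s = (3 x1^2 + a) / (2 y1)
s = (3*33^2 + 23) / (2*6) mod 43 = 9
x3 = s^2 - 2 x1 mod 43 = 9^2 - 2*33 = 15
y3 = s (x1 - x3) - y1 mod 43 = 9 * (33 - 15) - 6 = 27

2P = (15, 27)


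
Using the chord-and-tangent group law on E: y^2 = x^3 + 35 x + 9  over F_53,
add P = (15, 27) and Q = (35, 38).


P != Q, so use the chord formula.
s = (y2 - y1) / (x2 - x1) = (11) / (20) mod 53 = 35
x3 = s^2 - x1 - x2 mod 53 = 35^2 - 15 - 35 = 9
y3 = s (x1 - x3) - y1 mod 53 = 35 * (15 - 9) - 27 = 24

P + Q = (9, 24)


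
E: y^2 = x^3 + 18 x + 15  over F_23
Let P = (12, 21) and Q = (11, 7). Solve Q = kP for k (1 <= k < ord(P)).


Enumerate multiples of P until we hit Q = (11, 7):
  1P = (12, 21)
  2P = (11, 16)
  3P = (2, 6)
  4P = (17, 6)
  5P = (3, 21)
  6P = (8, 2)
  7P = (4, 17)
  8P = (13, 13)
  9P = (16, 11)
  10P = (7, 1)
  11P = (20, 16)
  12P = (9, 3)
  13P = (15, 7)
  14P = (5, 0)
  15P = (15, 16)
  16P = (9, 20)
  17P = (20, 7)
  18P = (7, 22)
  19P = (16, 12)
  20P = (13, 10)
  21P = (4, 6)
  22P = (8, 21)
  23P = (3, 2)
  24P = (17, 17)
  25P = (2, 17)
  26P = (11, 7)
Match found at i = 26.

k = 26


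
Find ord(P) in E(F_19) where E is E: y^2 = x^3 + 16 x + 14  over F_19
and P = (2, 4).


Compute successive multiples of P until we hit O:
  1P = (2, 4)
  2P = (13, 5)
  3P = (15, 0)
  4P = (13, 14)
  5P = (2, 15)
  6P = O

ord(P) = 6


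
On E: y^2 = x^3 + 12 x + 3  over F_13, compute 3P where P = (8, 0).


k = 3 = 11_2 (binary, LSB first: 11)
Double-and-add from P = (8, 0):
  bit 0 = 1: acc = O + (8, 0) = (8, 0)
  bit 1 = 1: acc = (8, 0) + O = (8, 0)

3P = (8, 0)


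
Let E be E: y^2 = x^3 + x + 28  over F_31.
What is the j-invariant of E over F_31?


Delta = -16(4 a^3 + 27 b^2) mod 31 = 16
-1728 * (4 a)^3 = -1728 * (4*1)^3 mod 31 = 16
j = 16 * 16^(-1) mod 31 = 1

j = 1 (mod 31)


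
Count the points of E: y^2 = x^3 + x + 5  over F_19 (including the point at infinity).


For each x in F_19, count y with y^2 = x^3 + 1 x + 5 mod 19:
  x = 0: RHS = 5, y in [9, 10]  -> 2 point(s)
  x = 1: RHS = 7, y in [8, 11]  -> 2 point(s)
  x = 3: RHS = 16, y in [4, 15]  -> 2 point(s)
  x = 4: RHS = 16, y in [4, 15]  -> 2 point(s)
  x = 11: RHS = 17, y in [6, 13]  -> 2 point(s)
  x = 12: RHS = 16, y in [4, 15]  -> 2 point(s)
  x = 13: RHS = 11, y in [7, 12]  -> 2 point(s)
Affine points: 14. Add the point at infinity: total = 15.

#E(F_19) = 15


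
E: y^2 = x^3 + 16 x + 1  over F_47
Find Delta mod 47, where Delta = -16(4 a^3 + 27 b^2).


4 a^3 + 27 b^2 = 4*16^3 + 27*1^2 = 16384 + 27 = 16411
Delta = -16 * (16411) = -262576
Delta mod 47 = 13

Delta = 13 (mod 47)


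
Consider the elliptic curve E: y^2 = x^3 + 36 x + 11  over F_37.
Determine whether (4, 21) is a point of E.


Check whether y^2 = x^3 + 36 x + 11 (mod 37) for (x, y) = (4, 21).
LHS: y^2 = 21^2 mod 37 = 34
RHS: x^3 + 36 x + 11 = 4^3 + 36*4 + 11 mod 37 = 34
LHS = RHS

Yes, on the curve


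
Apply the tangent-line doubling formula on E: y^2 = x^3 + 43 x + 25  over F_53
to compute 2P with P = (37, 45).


Doubling: s = (3 x1^2 + a) / (2 y1)
s = (3*37^2 + 43) / (2*45) mod 53 = 52
x3 = s^2 - 2 x1 mod 53 = 52^2 - 2*37 = 33
y3 = s (x1 - x3) - y1 mod 53 = 52 * (37 - 33) - 45 = 4

2P = (33, 4)


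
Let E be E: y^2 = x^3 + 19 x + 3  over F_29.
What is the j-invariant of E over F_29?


Delta = -16(4 a^3 + 27 b^2) mod 29 = 24
-1728 * (4 a)^3 = -1728 * (4*19)^3 mod 29 = 7
j = 7 * 24^(-1) mod 29 = 16

j = 16 (mod 29)


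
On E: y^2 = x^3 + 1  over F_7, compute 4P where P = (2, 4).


k = 4 = 100_2 (binary, LSB first: 001)
Double-and-add from P = (2, 4):
  bit 0 = 0: acc unchanged = O
  bit 1 = 0: acc unchanged = O
  bit 2 = 1: acc = O + (0, 1) = (0, 1)

4P = (0, 1)


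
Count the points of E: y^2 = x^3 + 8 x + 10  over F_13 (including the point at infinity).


For each x in F_13, count y with y^2 = x^3 + 8 x + 10 mod 13:
  x = 0: RHS = 10, y in [6, 7]  -> 2 point(s)
  x = 3: RHS = 9, y in [3, 10]  -> 2 point(s)
  x = 6: RHS = 1, y in [1, 12]  -> 2 point(s)
  x = 8: RHS = 1, y in [1, 12]  -> 2 point(s)
  x = 11: RHS = 12, y in [5, 8]  -> 2 point(s)
  x = 12: RHS = 1, y in [1, 12]  -> 2 point(s)
Affine points: 12. Add the point at infinity: total = 13.

#E(F_13) = 13


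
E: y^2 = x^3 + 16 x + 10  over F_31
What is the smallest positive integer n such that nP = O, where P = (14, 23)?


Compute successive multiples of P until we hit O:
  1P = (14, 23)
  2P = (4, 18)
  3P = (21, 20)
  4P = (12, 16)
  5P = (25, 16)
  6P = (17, 24)
  7P = (7, 0)
  8P = (17, 7)
  ... (continuing to 14P)
  14P = O

ord(P) = 14


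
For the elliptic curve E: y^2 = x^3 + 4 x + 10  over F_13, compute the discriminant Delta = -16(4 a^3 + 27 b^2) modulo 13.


4 a^3 + 27 b^2 = 4*4^3 + 27*10^2 = 256 + 2700 = 2956
Delta = -16 * (2956) = -47296
Delta mod 13 = 11

Delta = 11 (mod 13)


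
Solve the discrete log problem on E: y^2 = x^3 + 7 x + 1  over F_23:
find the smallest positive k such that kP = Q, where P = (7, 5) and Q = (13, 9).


Enumerate multiples of P until we hit Q = (13, 9):
  1P = (7, 5)
  2P = (18, 5)
  3P = (21, 18)
  4P = (11, 11)
  5P = (13, 9)
Match found at i = 5.

k = 5


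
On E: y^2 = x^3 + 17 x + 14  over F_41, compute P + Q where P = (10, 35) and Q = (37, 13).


P != Q, so use the chord formula.
s = (y2 - y1) / (x2 - x1) = (19) / (27) mod 41 = 25
x3 = s^2 - x1 - x2 mod 41 = 25^2 - 10 - 37 = 4
y3 = s (x1 - x3) - y1 mod 41 = 25 * (10 - 4) - 35 = 33

P + Q = (4, 33)


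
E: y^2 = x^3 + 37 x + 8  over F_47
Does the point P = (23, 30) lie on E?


Check whether y^2 = x^3 + 37 x + 8 (mod 47) for (x, y) = (23, 30).
LHS: y^2 = 30^2 mod 47 = 7
RHS: x^3 + 37 x + 8 = 23^3 + 37*23 + 8 mod 47 = 7
LHS = RHS

Yes, on the curve


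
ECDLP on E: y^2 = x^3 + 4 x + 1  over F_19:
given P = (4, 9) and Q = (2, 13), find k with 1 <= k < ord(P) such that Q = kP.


Enumerate multiples of P until we hit Q = (2, 13):
  1P = (4, 9)
  2P = (17, 2)
  3P = (2, 6)
  4P = (1, 5)
  5P = (1, 14)
  6P = (2, 13)
Match found at i = 6.

k = 6


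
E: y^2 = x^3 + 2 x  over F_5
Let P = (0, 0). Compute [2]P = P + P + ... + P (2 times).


k = 2 = 10_2 (binary, LSB first: 01)
Double-and-add from P = (0, 0):
  bit 0 = 0: acc unchanged = O
  bit 1 = 1: acc = O + O = O

2P = O


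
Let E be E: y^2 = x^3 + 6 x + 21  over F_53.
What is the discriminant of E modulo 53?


4 a^3 + 27 b^2 = 4*6^3 + 27*21^2 = 864 + 11907 = 12771
Delta = -16 * (12771) = -204336
Delta mod 53 = 32

Delta = 32 (mod 53)


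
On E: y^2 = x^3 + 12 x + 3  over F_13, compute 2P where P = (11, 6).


Doubling: s = (3 x1^2 + a) / (2 y1)
s = (3*11^2 + 12) / (2*6) mod 13 = 2
x3 = s^2 - 2 x1 mod 13 = 2^2 - 2*11 = 8
y3 = s (x1 - x3) - y1 mod 13 = 2 * (11 - 8) - 6 = 0

2P = (8, 0)


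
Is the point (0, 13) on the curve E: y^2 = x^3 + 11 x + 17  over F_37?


Check whether y^2 = x^3 + 11 x + 17 (mod 37) for (x, y) = (0, 13).
LHS: y^2 = 13^2 mod 37 = 21
RHS: x^3 + 11 x + 17 = 0^3 + 11*0 + 17 mod 37 = 17
LHS != RHS

No, not on the curve


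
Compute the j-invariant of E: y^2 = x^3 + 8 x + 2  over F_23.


Delta = -16(4 a^3 + 27 b^2) mod 23 = 4
-1728 * (4 a)^3 = -1728 * (4*8)^3 mod 23 = 21
j = 21 * 4^(-1) mod 23 = 11

j = 11 (mod 23)


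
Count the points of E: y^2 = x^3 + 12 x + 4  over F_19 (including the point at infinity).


For each x in F_19, count y with y^2 = x^3 + 12 x + 4 mod 19:
  x = 0: RHS = 4, y in [2, 17]  -> 2 point(s)
  x = 1: RHS = 17, y in [6, 13]  -> 2 point(s)
  x = 2: RHS = 17, y in [6, 13]  -> 2 point(s)
  x = 6: RHS = 7, y in [8, 11]  -> 2 point(s)
  x = 8: RHS = 4, y in [2, 17]  -> 2 point(s)
  x = 9: RHS = 5, y in [9, 10]  -> 2 point(s)
  x = 11: RHS = 4, y in [2, 17]  -> 2 point(s)
  x = 13: RHS = 1, y in [1, 18]  -> 2 point(s)
  x = 14: RHS = 9, y in [3, 16]  -> 2 point(s)
  x = 15: RHS = 6, y in [5, 14]  -> 2 point(s)
  x = 16: RHS = 17, y in [6, 13]  -> 2 point(s)
Affine points: 22. Add the point at infinity: total = 23.

#E(F_19) = 23


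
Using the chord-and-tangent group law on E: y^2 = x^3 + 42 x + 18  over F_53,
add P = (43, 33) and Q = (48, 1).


P != Q, so use the chord formula.
s = (y2 - y1) / (x2 - x1) = (21) / (5) mod 53 = 36
x3 = s^2 - x1 - x2 mod 53 = 36^2 - 43 - 48 = 39
y3 = s (x1 - x3) - y1 mod 53 = 36 * (43 - 39) - 33 = 5

P + Q = (39, 5)


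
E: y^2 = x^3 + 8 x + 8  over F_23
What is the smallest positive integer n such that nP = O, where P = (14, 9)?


Compute successive multiples of P until we hit O:
  1P = (14, 9)
  2P = (20, 7)
  3P = (7, 4)
  4P = (18, 21)
  5P = (0, 10)
  6P = (11, 22)
  7P = (4, 9)
  8P = (5, 14)
  ... (continuing to 30P)
  30P = O

ord(P) = 30


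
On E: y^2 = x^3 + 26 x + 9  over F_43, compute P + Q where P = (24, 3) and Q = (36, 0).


P != Q, so use the chord formula.
s = (y2 - y1) / (x2 - x1) = (40) / (12) mod 43 = 32
x3 = s^2 - x1 - x2 mod 43 = 32^2 - 24 - 36 = 18
y3 = s (x1 - x3) - y1 mod 43 = 32 * (24 - 18) - 3 = 17

P + Q = (18, 17)


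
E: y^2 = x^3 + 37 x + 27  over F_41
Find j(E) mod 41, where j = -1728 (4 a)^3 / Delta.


Delta = -16(4 a^3 + 27 b^2) mod 41 = 30
-1728 * (4 a)^3 = -1728 * (4*37)^3 mod 41 = 17
j = 17 * 30^(-1) mod 41 = 32

j = 32 (mod 41)


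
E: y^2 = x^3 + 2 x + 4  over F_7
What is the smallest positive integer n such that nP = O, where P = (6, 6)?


Compute successive multiples of P until we hit O:
  1P = (6, 6)
  2P = (3, 4)
  3P = (0, 5)
  4P = (2, 4)
  5P = (1, 0)
  6P = (2, 3)
  7P = (0, 2)
  8P = (3, 3)
  ... (continuing to 10P)
  10P = O

ord(P) = 10


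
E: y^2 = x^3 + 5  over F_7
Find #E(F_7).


For each x in F_7, count y with y^2 = x^3 + 0 x + 5 mod 7:
  x = 3: RHS = 4, y in [2, 5]  -> 2 point(s)
  x = 5: RHS = 4, y in [2, 5]  -> 2 point(s)
  x = 6: RHS = 4, y in [2, 5]  -> 2 point(s)
Affine points: 6. Add the point at infinity: total = 7.

#E(F_7) = 7


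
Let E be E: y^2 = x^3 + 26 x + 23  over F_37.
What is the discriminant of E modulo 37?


4 a^3 + 27 b^2 = 4*26^3 + 27*23^2 = 70304 + 14283 = 84587
Delta = -16 * (84587) = -1353392
Delta mod 37 = 31

Delta = 31 (mod 37)


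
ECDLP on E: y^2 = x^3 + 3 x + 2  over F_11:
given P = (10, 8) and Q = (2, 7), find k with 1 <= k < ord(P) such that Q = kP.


Enumerate multiples of P until we hit Q = (2, 7):
  1P = (10, 8)
  2P = (3, 7)
  3P = (7, 5)
  4P = (6, 7)
  5P = (4, 10)
  6P = (2, 4)
  7P = (2, 7)
Match found at i = 7.

k = 7


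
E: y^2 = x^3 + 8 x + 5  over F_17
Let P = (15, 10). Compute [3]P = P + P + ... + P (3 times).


k = 3 = 11_2 (binary, LSB first: 11)
Double-and-add from P = (15, 10):
  bit 0 = 1: acc = O + (15, 10) = (15, 10)
  bit 1 = 1: acc = (15, 10) + (5, 0) = (15, 7)

3P = (15, 7)


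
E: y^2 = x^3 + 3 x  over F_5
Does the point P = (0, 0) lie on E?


Check whether y^2 = x^3 + 3 x + 0 (mod 5) for (x, y) = (0, 0).
LHS: y^2 = 0^2 mod 5 = 0
RHS: x^3 + 3 x + 0 = 0^3 + 3*0 + 0 mod 5 = 0
LHS = RHS

Yes, on the curve


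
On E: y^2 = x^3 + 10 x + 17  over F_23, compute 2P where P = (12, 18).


Doubling: s = (3 x1^2 + a) / (2 y1)
s = (3*12^2 + 10) / (2*18) mod 23 = 11
x3 = s^2 - 2 x1 mod 23 = 11^2 - 2*12 = 5
y3 = s (x1 - x3) - y1 mod 23 = 11 * (12 - 5) - 18 = 13

2P = (5, 13)


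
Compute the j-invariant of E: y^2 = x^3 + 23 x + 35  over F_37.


Delta = -16(4 a^3 + 27 b^2) mod 37 = 25
-1728 * (4 a)^3 = -1728 * (4*23)^3 mod 37 = 31
j = 31 * 25^(-1) mod 37 = 19

j = 19 (mod 37)


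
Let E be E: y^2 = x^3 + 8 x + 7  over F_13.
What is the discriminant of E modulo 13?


4 a^3 + 27 b^2 = 4*8^3 + 27*7^2 = 2048 + 1323 = 3371
Delta = -16 * (3371) = -53936
Delta mod 13 = 1

Delta = 1 (mod 13)


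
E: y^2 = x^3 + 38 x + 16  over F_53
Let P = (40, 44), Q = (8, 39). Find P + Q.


P != Q, so use the chord formula.
s = (y2 - y1) / (x2 - x1) = (48) / (21) mod 53 = 25
x3 = s^2 - x1 - x2 mod 53 = 25^2 - 40 - 8 = 47
y3 = s (x1 - x3) - y1 mod 53 = 25 * (40 - 47) - 44 = 46

P + Q = (47, 46)


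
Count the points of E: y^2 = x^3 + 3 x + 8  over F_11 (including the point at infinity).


For each x in F_11, count y with y^2 = x^3 + 3 x + 8 mod 11:
  x = 1: RHS = 1, y in [1, 10]  -> 2 point(s)
  x = 2: RHS = 0, y in [0]  -> 1 point(s)
  x = 3: RHS = 0, y in [0]  -> 1 point(s)
  x = 5: RHS = 5, y in [4, 7]  -> 2 point(s)
  x = 6: RHS = 0, y in [0]  -> 1 point(s)
  x = 7: RHS = 9, y in [3, 8]  -> 2 point(s)
  x = 8: RHS = 5, y in [4, 7]  -> 2 point(s)
  x = 9: RHS = 5, y in [4, 7]  -> 2 point(s)
  x = 10: RHS = 4, y in [2, 9]  -> 2 point(s)
Affine points: 15. Add the point at infinity: total = 16.

#E(F_11) = 16


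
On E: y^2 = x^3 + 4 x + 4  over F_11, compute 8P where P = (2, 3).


k = 8 = 1000_2 (binary, LSB first: 0001)
Double-and-add from P = (2, 3):
  bit 0 = 0: acc unchanged = O
  bit 1 = 0: acc unchanged = O
  bit 2 = 0: acc unchanged = O
  bit 3 = 1: acc = O + (1, 3) = (1, 3)

8P = (1, 3)


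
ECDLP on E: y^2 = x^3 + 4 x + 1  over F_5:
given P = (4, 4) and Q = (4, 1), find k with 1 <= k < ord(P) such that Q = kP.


Enumerate multiples of P until we hit Q = (4, 1):
  1P = (4, 4)
  2P = (3, 0)
  3P = (4, 1)
Match found at i = 3.

k = 3


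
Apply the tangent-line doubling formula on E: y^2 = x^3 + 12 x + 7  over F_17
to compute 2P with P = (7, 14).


Doubling: s = (3 x1^2 + a) / (2 y1)
s = (3*7^2 + 12) / (2*14) mod 17 = 16
x3 = s^2 - 2 x1 mod 17 = 16^2 - 2*7 = 4
y3 = s (x1 - x3) - y1 mod 17 = 16 * (7 - 4) - 14 = 0

2P = (4, 0)


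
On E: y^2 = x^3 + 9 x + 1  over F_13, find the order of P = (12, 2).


Compute successive multiples of P until we hit O:
  1P = (12, 2)
  2P = (11, 1)
  3P = (4, 6)
  4P = (7, 2)
  5P = (7, 11)
  6P = (4, 7)
  7P = (11, 12)
  8P = (12, 11)
  ... (continuing to 9P)
  9P = O

ord(P) = 9


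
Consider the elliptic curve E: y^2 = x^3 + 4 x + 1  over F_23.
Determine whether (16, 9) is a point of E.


Check whether y^2 = x^3 + 4 x + 1 (mod 23) for (x, y) = (16, 9).
LHS: y^2 = 9^2 mod 23 = 12
RHS: x^3 + 4 x + 1 = 16^3 + 4*16 + 1 mod 23 = 21
LHS != RHS

No, not on the curve


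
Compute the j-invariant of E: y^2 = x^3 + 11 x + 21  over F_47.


Delta = -16(4 a^3 + 27 b^2) mod 47 = 6
-1728 * (4 a)^3 = -1728 * (4*11)^3 mod 47 = 32
j = 32 * 6^(-1) mod 47 = 21

j = 21 (mod 47)


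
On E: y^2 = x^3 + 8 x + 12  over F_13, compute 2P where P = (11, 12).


Doubling: s = (3 x1^2 + a) / (2 y1)
s = (3*11^2 + 8) / (2*12) mod 13 = 3
x3 = s^2 - 2 x1 mod 13 = 3^2 - 2*11 = 0
y3 = s (x1 - x3) - y1 mod 13 = 3 * (11 - 0) - 12 = 8

2P = (0, 8)


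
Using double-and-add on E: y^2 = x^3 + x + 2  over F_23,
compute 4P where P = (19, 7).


k = 4 = 100_2 (binary, LSB first: 001)
Double-and-add from P = (19, 7):
  bit 0 = 0: acc unchanged = O
  bit 1 = 0: acc unchanged = O
  bit 2 = 1: acc = O + (3, 20) = (3, 20)

4P = (3, 20)


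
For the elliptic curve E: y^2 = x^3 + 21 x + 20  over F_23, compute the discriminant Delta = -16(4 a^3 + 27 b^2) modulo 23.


4 a^3 + 27 b^2 = 4*21^3 + 27*20^2 = 37044 + 10800 = 47844
Delta = -16 * (47844) = -765504
Delta mod 23 = 5

Delta = 5 (mod 23)


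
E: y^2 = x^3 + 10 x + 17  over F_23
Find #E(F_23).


For each x in F_23, count y with y^2 = x^3 + 10 x + 17 mod 23:
  x = 4: RHS = 6, y in [11, 12]  -> 2 point(s)
  x = 5: RHS = 8, y in [10, 13]  -> 2 point(s)
  x = 7: RHS = 16, y in [4, 19]  -> 2 point(s)
  x = 9: RHS = 8, y in [10, 13]  -> 2 point(s)
  x = 10: RHS = 13, y in [6, 17]  -> 2 point(s)
  x = 11: RHS = 9, y in [3, 20]  -> 2 point(s)
  x = 12: RHS = 2, y in [5, 18]  -> 2 point(s)
  x = 14: RHS = 3, y in [7, 16]  -> 2 point(s)
  x = 15: RHS = 0, y in [0]  -> 1 point(s)
  x = 16: RHS = 18, y in [8, 15]  -> 2 point(s)
  x = 18: RHS = 3, y in [7, 16]  -> 2 point(s)
  x = 20: RHS = 6, y in [11, 12]  -> 2 point(s)
  x = 21: RHS = 12, y in [9, 14]  -> 2 point(s)
  x = 22: RHS = 6, y in [11, 12]  -> 2 point(s)
Affine points: 27. Add the point at infinity: total = 28.

#E(F_23) = 28


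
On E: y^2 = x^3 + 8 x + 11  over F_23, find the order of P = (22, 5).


Compute successive multiples of P until we hit O:
  1P = (22, 5)
  2P = (20, 11)
  3P = (13, 14)
  4P = (12, 8)
  5P = (16, 7)
  6P = (3, 4)
  7P = (11, 21)
  8P = (2, 14)
  ... (continuing to 20P)
  20P = O

ord(P) = 20


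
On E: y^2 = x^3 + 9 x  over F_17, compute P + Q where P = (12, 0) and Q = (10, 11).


P != Q, so use the chord formula.
s = (y2 - y1) / (x2 - x1) = (11) / (15) mod 17 = 3
x3 = s^2 - x1 - x2 mod 17 = 3^2 - 12 - 10 = 4
y3 = s (x1 - x3) - y1 mod 17 = 3 * (12 - 4) - 0 = 7

P + Q = (4, 7)


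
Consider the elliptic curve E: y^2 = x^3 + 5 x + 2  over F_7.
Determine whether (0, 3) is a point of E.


Check whether y^2 = x^3 + 5 x + 2 (mod 7) for (x, y) = (0, 3).
LHS: y^2 = 3^2 mod 7 = 2
RHS: x^3 + 5 x + 2 = 0^3 + 5*0 + 2 mod 7 = 2
LHS = RHS

Yes, on the curve


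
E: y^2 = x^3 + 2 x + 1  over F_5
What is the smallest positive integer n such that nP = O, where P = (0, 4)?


Compute successive multiples of P until we hit O:
  1P = (0, 4)
  2P = (1, 2)
  3P = (3, 2)
  4P = (3, 3)
  5P = (1, 3)
  6P = (0, 1)
  7P = O

ord(P) = 7


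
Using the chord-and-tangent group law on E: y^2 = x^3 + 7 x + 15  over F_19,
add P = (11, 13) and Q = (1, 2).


P != Q, so use the chord formula.
s = (y2 - y1) / (x2 - x1) = (8) / (9) mod 19 = 3
x3 = s^2 - x1 - x2 mod 19 = 3^2 - 11 - 1 = 16
y3 = s (x1 - x3) - y1 mod 19 = 3 * (11 - 16) - 13 = 10

P + Q = (16, 10)


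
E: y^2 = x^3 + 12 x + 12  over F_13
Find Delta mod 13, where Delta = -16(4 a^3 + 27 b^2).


4 a^3 + 27 b^2 = 4*12^3 + 27*12^2 = 6912 + 3888 = 10800
Delta = -16 * (10800) = -172800
Delta mod 13 = 9

Delta = 9 (mod 13)


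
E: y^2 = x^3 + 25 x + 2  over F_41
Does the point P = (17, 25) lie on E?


Check whether y^2 = x^3 + 25 x + 2 (mod 41) for (x, y) = (17, 25).
LHS: y^2 = 25^2 mod 41 = 10
RHS: x^3 + 25 x + 2 = 17^3 + 25*17 + 2 mod 41 = 10
LHS = RHS

Yes, on the curve


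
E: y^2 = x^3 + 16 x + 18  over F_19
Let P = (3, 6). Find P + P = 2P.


Doubling: s = (3 x1^2 + a) / (2 y1)
s = (3*3^2 + 16) / (2*6) mod 19 = 2
x3 = s^2 - 2 x1 mod 19 = 2^2 - 2*3 = 17
y3 = s (x1 - x3) - y1 mod 19 = 2 * (3 - 17) - 6 = 4

2P = (17, 4)


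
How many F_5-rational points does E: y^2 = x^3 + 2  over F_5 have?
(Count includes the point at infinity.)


For each x in F_5, count y with y^2 = x^3 + 0 x + 2 mod 5:
  x = 2: RHS = 0, y in [0]  -> 1 point(s)
  x = 3: RHS = 4, y in [2, 3]  -> 2 point(s)
  x = 4: RHS = 1, y in [1, 4]  -> 2 point(s)
Affine points: 5. Add the point at infinity: total = 6.

#E(F_5) = 6


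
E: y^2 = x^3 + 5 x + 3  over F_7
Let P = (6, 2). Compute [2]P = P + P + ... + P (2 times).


k = 2 = 10_2 (binary, LSB first: 01)
Double-and-add from P = (6, 2):
  bit 0 = 0: acc unchanged = O
  bit 1 = 1: acc = O + (6, 5) = (6, 5)

2P = (6, 5)


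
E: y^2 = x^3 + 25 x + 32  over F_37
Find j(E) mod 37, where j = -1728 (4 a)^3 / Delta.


Delta = -16(4 a^3 + 27 b^2) mod 37 = 3
-1728 * (4 a)^3 = -1728 * (4*25)^3 mod 37 = 11
j = 11 * 3^(-1) mod 37 = 16

j = 16 (mod 37)


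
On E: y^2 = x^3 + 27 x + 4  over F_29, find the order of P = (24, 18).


Compute successive multiples of P until we hit O:
  1P = (24, 18)
  2P = (14, 20)
  3P = (27, 0)
  4P = (14, 9)
  5P = (24, 11)
  6P = O

ord(P) = 6


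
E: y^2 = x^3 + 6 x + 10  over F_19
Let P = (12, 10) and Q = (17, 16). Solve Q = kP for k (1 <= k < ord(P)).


Enumerate multiples of P until we hit Q = (17, 16):
  1P = (12, 10)
  2P = (15, 6)
  3P = (17, 3)
  4P = (14, 8)
  5P = (13, 10)
  6P = (13, 9)
  7P = (14, 11)
  8P = (17, 16)
Match found at i = 8.

k = 8


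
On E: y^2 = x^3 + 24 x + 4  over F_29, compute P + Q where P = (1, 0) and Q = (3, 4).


P != Q, so use the chord formula.
s = (y2 - y1) / (x2 - x1) = (4) / (2) mod 29 = 2
x3 = s^2 - x1 - x2 mod 29 = 2^2 - 1 - 3 = 0
y3 = s (x1 - x3) - y1 mod 29 = 2 * (1 - 0) - 0 = 2

P + Q = (0, 2)


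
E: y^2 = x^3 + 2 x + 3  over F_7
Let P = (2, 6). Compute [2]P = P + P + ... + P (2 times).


k = 2 = 10_2 (binary, LSB first: 01)
Double-and-add from P = (2, 6):
  bit 0 = 0: acc unchanged = O
  bit 1 = 1: acc = O + (3, 1) = (3, 1)

2P = (3, 1)


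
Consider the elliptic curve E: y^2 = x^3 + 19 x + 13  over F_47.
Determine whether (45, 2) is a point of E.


Check whether y^2 = x^3 + 19 x + 13 (mod 47) for (x, y) = (45, 2).
LHS: y^2 = 2^2 mod 47 = 4
RHS: x^3 + 19 x + 13 = 45^3 + 19*45 + 13 mod 47 = 14
LHS != RHS

No, not on the curve


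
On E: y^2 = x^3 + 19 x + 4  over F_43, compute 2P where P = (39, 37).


Doubling: s = (3 x1^2 + a) / (2 y1)
s = (3*39^2 + 19) / (2*37) mod 43 = 41
x3 = s^2 - 2 x1 mod 43 = 41^2 - 2*39 = 12
y3 = s (x1 - x3) - y1 mod 43 = 41 * (39 - 12) - 37 = 38

2P = (12, 38)


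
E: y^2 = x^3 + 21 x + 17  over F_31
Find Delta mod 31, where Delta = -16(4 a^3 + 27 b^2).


4 a^3 + 27 b^2 = 4*21^3 + 27*17^2 = 37044 + 7803 = 44847
Delta = -16 * (44847) = -717552
Delta mod 31 = 5

Delta = 5 (mod 31)


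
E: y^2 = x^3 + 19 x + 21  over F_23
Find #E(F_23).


For each x in F_23, count y with y^2 = x^3 + 19 x + 21 mod 23:
  x = 1: RHS = 18, y in [8, 15]  -> 2 point(s)
  x = 3: RHS = 13, y in [6, 17]  -> 2 point(s)
  x = 4: RHS = 0, y in [0]  -> 1 point(s)
  x = 6: RHS = 6, y in [11, 12]  -> 2 point(s)
  x = 8: RHS = 18, y in [8, 15]  -> 2 point(s)
  x = 9: RHS = 1, y in [1, 22]  -> 2 point(s)
  x = 13: RHS = 4, y in [2, 21]  -> 2 point(s)
  x = 14: RHS = 18, y in [8, 15]  -> 2 point(s)
  x = 15: RHS = 1, y in [1, 22]  -> 2 point(s)
  x = 17: RHS = 13, y in [6, 17]  -> 2 point(s)
  x = 18: RHS = 8, y in [10, 13]  -> 2 point(s)
  x = 20: RHS = 6, y in [11, 12]  -> 2 point(s)
  x = 22: RHS = 1, y in [1, 22]  -> 2 point(s)
Affine points: 25. Add the point at infinity: total = 26.

#E(F_23) = 26


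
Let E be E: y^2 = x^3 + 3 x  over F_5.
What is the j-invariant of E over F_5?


Delta = -16(4 a^3 + 27 b^2) mod 5 = 2
-1728 * (4 a)^3 = -1728 * (4*3)^3 mod 5 = 1
j = 1 * 2^(-1) mod 5 = 3

j = 3 (mod 5)


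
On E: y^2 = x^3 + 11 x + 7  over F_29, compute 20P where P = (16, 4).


k = 20 = 10100_2 (binary, LSB first: 00101)
Double-and-add from P = (16, 4):
  bit 0 = 0: acc unchanged = O
  bit 1 = 0: acc unchanged = O
  bit 2 = 1: acc = O + (4, 12) = (4, 12)
  bit 3 = 0: acc unchanged = (4, 12)
  bit 4 = 1: acc = (4, 12) + (27, 8) = (21, 25)

20P = (21, 25)


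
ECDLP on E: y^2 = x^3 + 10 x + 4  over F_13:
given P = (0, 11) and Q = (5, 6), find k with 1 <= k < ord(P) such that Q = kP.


Enumerate multiples of P until we hit Q = (5, 6):
  1P = (0, 11)
  2P = (3, 3)
  3P = (7, 12)
  4P = (10, 8)
  5P = (4, 11)
  6P = (9, 2)
  7P = (5, 7)
  8P = (5, 6)
Match found at i = 8.

k = 8


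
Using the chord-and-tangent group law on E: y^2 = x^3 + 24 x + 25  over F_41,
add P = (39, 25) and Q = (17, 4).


P != Q, so use the chord formula.
s = (y2 - y1) / (x2 - x1) = (20) / (19) mod 41 = 14
x3 = s^2 - x1 - x2 mod 41 = 14^2 - 39 - 17 = 17
y3 = s (x1 - x3) - y1 mod 41 = 14 * (39 - 17) - 25 = 37

P + Q = (17, 37)


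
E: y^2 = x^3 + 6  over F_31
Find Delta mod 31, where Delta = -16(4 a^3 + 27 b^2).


4 a^3 + 27 b^2 = 4*0^3 + 27*6^2 = 0 + 972 = 972
Delta = -16 * (972) = -15552
Delta mod 31 = 10

Delta = 10 (mod 31)


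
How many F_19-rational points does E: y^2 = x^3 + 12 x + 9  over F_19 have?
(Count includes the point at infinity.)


For each x in F_19, count y with y^2 = x^3 + 12 x + 9 mod 19:
  x = 0: RHS = 9, y in [3, 16]  -> 2 point(s)
  x = 4: RHS = 7, y in [8, 11]  -> 2 point(s)
  x = 5: RHS = 4, y in [2, 17]  -> 2 point(s)
  x = 8: RHS = 9, y in [3, 16]  -> 2 point(s)
  x = 11: RHS = 9, y in [3, 16]  -> 2 point(s)
  x = 12: RHS = 0, y in [0]  -> 1 point(s)
  x = 13: RHS = 6, y in [5, 14]  -> 2 point(s)
  x = 15: RHS = 11, y in [7, 12]  -> 2 point(s)
Affine points: 15. Add the point at infinity: total = 16.

#E(F_19) = 16


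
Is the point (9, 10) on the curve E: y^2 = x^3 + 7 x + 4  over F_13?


Check whether y^2 = x^3 + 7 x + 4 (mod 13) for (x, y) = (9, 10).
LHS: y^2 = 10^2 mod 13 = 9
RHS: x^3 + 7 x + 4 = 9^3 + 7*9 + 4 mod 13 = 3
LHS != RHS

No, not on the curve


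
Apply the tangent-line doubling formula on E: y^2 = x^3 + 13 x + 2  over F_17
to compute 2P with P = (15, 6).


Doubling: s = (3 x1^2 + a) / (2 y1)
s = (3*15^2 + 13) / (2*6) mod 17 = 12
x3 = s^2 - 2 x1 mod 17 = 12^2 - 2*15 = 12
y3 = s (x1 - x3) - y1 mod 17 = 12 * (15 - 12) - 6 = 13

2P = (12, 13)


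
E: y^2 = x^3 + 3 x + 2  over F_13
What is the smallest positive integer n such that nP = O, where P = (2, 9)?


Compute successive multiples of P until we hit O:
  1P = (2, 9)
  2P = (5, 8)
  3P = (9, 2)
  4P = (3, 5)
  5P = (11, 1)
  6P = (4, 0)
  7P = (11, 12)
  8P = (3, 8)
  ... (continuing to 12P)
  12P = O

ord(P) = 12


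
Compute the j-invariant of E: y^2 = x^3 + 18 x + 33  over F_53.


Delta = -16(4 a^3 + 27 b^2) mod 53 = 11
-1728 * (4 a)^3 = -1728 * (4*18)^3 mod 53 = 38
j = 38 * 11^(-1) mod 53 = 42

j = 42 (mod 53)


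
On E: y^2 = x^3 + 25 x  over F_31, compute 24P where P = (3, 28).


k = 24 = 11000_2 (binary, LSB first: 00011)
Double-and-add from P = (3, 28):
  bit 0 = 0: acc unchanged = O
  bit 1 = 0: acc unchanged = O
  bit 2 = 0: acc unchanged = O
  bit 3 = 1: acc = O + (5, 23) = (5, 23)
  bit 4 = 1: acc = (5, 23) + (0, 0) = (5, 8)

24P = (5, 8)


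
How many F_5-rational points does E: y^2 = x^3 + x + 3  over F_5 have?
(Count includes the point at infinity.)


For each x in F_5, count y with y^2 = x^3 + 1 x + 3 mod 5:
  x = 1: RHS = 0, y in [0]  -> 1 point(s)
  x = 4: RHS = 1, y in [1, 4]  -> 2 point(s)
Affine points: 3. Add the point at infinity: total = 4.

#E(F_5) = 4


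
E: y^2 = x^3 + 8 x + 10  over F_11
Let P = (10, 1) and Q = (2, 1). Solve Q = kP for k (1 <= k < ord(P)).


Enumerate multiples of P until we hit Q = (2, 1):
  1P = (10, 1)
  2P = (2, 10)
  3P = (8, 5)
  4P = (8, 6)
  5P = (2, 1)
Match found at i = 5.

k = 5


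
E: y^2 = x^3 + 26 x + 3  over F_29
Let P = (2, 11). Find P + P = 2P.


Doubling: s = (3 x1^2 + a) / (2 y1)
s = (3*2^2 + 26) / (2*11) mod 29 = 7
x3 = s^2 - 2 x1 mod 29 = 7^2 - 2*2 = 16
y3 = s (x1 - x3) - y1 mod 29 = 7 * (2 - 16) - 11 = 7

2P = (16, 7)


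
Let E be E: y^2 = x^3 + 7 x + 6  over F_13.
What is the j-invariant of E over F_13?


Delta = -16(4 a^3 + 27 b^2) mod 13 = 1
-1728 * (4 a)^3 = -1728 * (4*7)^3 mod 13 = 8
j = 8 * 1^(-1) mod 13 = 8

j = 8 (mod 13)


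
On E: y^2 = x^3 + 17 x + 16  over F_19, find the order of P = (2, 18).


Compute successive multiples of P until we hit O:
  1P = (2, 18)
  2P = (2, 1)
  3P = O

ord(P) = 3


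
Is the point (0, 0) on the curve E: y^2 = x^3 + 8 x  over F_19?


Check whether y^2 = x^3 + 8 x + 0 (mod 19) for (x, y) = (0, 0).
LHS: y^2 = 0^2 mod 19 = 0
RHS: x^3 + 8 x + 0 = 0^3 + 8*0 + 0 mod 19 = 0
LHS = RHS

Yes, on the curve


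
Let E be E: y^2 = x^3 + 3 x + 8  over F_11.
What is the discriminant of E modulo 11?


4 a^3 + 27 b^2 = 4*3^3 + 27*8^2 = 108 + 1728 = 1836
Delta = -16 * (1836) = -29376
Delta mod 11 = 5

Delta = 5 (mod 11)


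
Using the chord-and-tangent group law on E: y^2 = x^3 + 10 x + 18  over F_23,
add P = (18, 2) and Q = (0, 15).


P != Q, so use the chord formula.
s = (y2 - y1) / (x2 - x1) = (13) / (5) mod 23 = 21
x3 = s^2 - x1 - x2 mod 23 = 21^2 - 18 - 0 = 9
y3 = s (x1 - x3) - y1 mod 23 = 21 * (18 - 9) - 2 = 3

P + Q = (9, 3)


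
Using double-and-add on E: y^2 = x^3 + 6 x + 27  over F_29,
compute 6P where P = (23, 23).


k = 6 = 110_2 (binary, LSB first: 011)
Double-and-add from P = (23, 23):
  bit 0 = 0: acc unchanged = O
  bit 1 = 1: acc = O + (8, 23) = (8, 23)
  bit 2 = 1: acc = (8, 23) + (17, 24) = (28, 7)

6P = (28, 7)


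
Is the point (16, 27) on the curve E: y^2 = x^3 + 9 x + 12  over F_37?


Check whether y^2 = x^3 + 9 x + 12 (mod 37) for (x, y) = (16, 27).
LHS: y^2 = 27^2 mod 37 = 26
RHS: x^3 + 9 x + 12 = 16^3 + 9*16 + 12 mod 37 = 34
LHS != RHS

No, not on the curve


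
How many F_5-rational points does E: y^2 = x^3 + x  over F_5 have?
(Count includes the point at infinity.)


For each x in F_5, count y with y^2 = x^3 + 1 x + 0 mod 5:
  x = 0: RHS = 0, y in [0]  -> 1 point(s)
  x = 2: RHS = 0, y in [0]  -> 1 point(s)
  x = 3: RHS = 0, y in [0]  -> 1 point(s)
Affine points: 3. Add the point at infinity: total = 4.

#E(F_5) = 4


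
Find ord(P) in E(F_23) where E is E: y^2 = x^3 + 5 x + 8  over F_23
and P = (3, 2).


Compute successive multiples of P until we hit O:
  1P = (3, 2)
  2P = (12, 18)
  3P = (14, 4)
  4P = (22, 5)
  5P = (0, 13)
  6P = (13, 4)
  7P = (19, 4)
  8P = (10, 0)
  ... (continuing to 16P)
  16P = O

ord(P) = 16


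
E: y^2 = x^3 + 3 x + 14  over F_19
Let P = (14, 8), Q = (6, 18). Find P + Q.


P != Q, so use the chord formula.
s = (y2 - y1) / (x2 - x1) = (10) / (11) mod 19 = 13
x3 = s^2 - x1 - x2 mod 19 = 13^2 - 14 - 6 = 16
y3 = s (x1 - x3) - y1 mod 19 = 13 * (14 - 16) - 8 = 4

P + Q = (16, 4)


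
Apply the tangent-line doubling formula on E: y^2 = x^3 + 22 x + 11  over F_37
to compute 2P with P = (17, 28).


Doubling: s = (3 x1^2 + a) / (2 y1)
s = (3*17^2 + 22) / (2*28) mod 37 = 2
x3 = s^2 - 2 x1 mod 37 = 2^2 - 2*17 = 7
y3 = s (x1 - x3) - y1 mod 37 = 2 * (17 - 7) - 28 = 29

2P = (7, 29)


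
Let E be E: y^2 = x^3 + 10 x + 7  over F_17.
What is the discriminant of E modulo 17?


4 a^3 + 27 b^2 = 4*10^3 + 27*7^2 = 4000 + 1323 = 5323
Delta = -16 * (5323) = -85168
Delta mod 17 = 2

Delta = 2 (mod 17)


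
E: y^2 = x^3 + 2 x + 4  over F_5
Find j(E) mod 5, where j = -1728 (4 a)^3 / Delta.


Delta = -16(4 a^3 + 27 b^2) mod 5 = 1
-1728 * (4 a)^3 = -1728 * (4*2)^3 mod 5 = 4
j = 4 * 1^(-1) mod 5 = 4

j = 4 (mod 5)


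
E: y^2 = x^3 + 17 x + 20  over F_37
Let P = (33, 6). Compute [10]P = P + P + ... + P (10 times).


k = 10 = 1010_2 (binary, LSB first: 0101)
Double-and-add from P = (33, 6):
  bit 0 = 0: acc unchanged = O
  bit 1 = 1: acc = O + (34, 4) = (34, 4)
  bit 2 = 0: acc unchanged = (34, 4)
  bit 3 = 1: acc = (34, 4) + (11, 13) = (33, 31)

10P = (33, 31)


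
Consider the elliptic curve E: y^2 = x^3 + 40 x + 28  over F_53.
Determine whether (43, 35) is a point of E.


Check whether y^2 = x^3 + 40 x + 28 (mod 53) for (x, y) = (43, 35).
LHS: y^2 = 35^2 mod 53 = 6
RHS: x^3 + 40 x + 28 = 43^3 + 40*43 + 28 mod 53 = 6
LHS = RHS

Yes, on the curve


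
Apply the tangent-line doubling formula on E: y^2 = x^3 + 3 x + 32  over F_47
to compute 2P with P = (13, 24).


Doubling: s = (3 x1^2 + a) / (2 y1)
s = (3*13^2 + 3) / (2*24) mod 47 = 40
x3 = s^2 - 2 x1 mod 47 = 40^2 - 2*13 = 23
y3 = s (x1 - x3) - y1 mod 47 = 40 * (13 - 23) - 24 = 46

2P = (23, 46)


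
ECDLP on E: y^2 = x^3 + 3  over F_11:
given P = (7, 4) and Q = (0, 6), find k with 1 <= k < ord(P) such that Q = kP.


Enumerate multiples of P until we hit Q = (0, 6):
  1P = (7, 4)
  2P = (0, 5)
  3P = (2, 0)
  4P = (0, 6)
Match found at i = 4.

k = 4


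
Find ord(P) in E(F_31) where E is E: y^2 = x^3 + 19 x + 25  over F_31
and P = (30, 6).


Compute successive multiples of P until we hit O:
  1P = (30, 6)
  2P = (20, 2)
  3P = (1, 18)
  4P = (5, 20)
  5P = (29, 17)
  6P = (0, 5)
  7P = (2, 28)
  8P = (8, 21)
  ... (continuing to 37P)
  37P = O

ord(P) = 37


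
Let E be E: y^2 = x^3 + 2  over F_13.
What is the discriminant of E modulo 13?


4 a^3 + 27 b^2 = 4*0^3 + 27*2^2 = 0 + 108 = 108
Delta = -16 * (108) = -1728
Delta mod 13 = 1

Delta = 1 (mod 13)


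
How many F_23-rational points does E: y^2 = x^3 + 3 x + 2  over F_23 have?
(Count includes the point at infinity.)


For each x in F_23, count y with y^2 = x^3 + 3 x + 2 mod 23:
  x = 0: RHS = 2, y in [5, 18]  -> 2 point(s)
  x = 1: RHS = 6, y in [11, 12]  -> 2 point(s)
  x = 2: RHS = 16, y in [4, 19]  -> 2 point(s)
  x = 4: RHS = 9, y in [3, 20]  -> 2 point(s)
  x = 5: RHS = 4, y in [2, 21]  -> 2 point(s)
  x = 6: RHS = 6, y in [11, 12]  -> 2 point(s)
  x = 8: RHS = 9, y in [3, 20]  -> 2 point(s)
  x = 11: RHS = 9, y in [3, 20]  -> 2 point(s)
  x = 12: RHS = 18, y in [8, 15]  -> 2 point(s)
  x = 15: RHS = 18, y in [8, 15]  -> 2 point(s)
  x = 16: RHS = 6, y in [11, 12]  -> 2 point(s)
  x = 18: RHS = 0, y in [0]  -> 1 point(s)
  x = 19: RHS = 18, y in [8, 15]  -> 2 point(s)
  x = 20: RHS = 12, y in [9, 14]  -> 2 point(s)
Affine points: 27. Add the point at infinity: total = 28.

#E(F_23) = 28


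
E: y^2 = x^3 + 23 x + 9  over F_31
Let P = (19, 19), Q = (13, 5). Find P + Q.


P != Q, so use the chord formula.
s = (y2 - y1) / (x2 - x1) = (17) / (25) mod 31 = 23
x3 = s^2 - x1 - x2 mod 31 = 23^2 - 19 - 13 = 1
y3 = s (x1 - x3) - y1 mod 31 = 23 * (19 - 1) - 19 = 23

P + Q = (1, 23)


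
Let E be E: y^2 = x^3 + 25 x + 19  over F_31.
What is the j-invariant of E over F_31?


Delta = -16(4 a^3 + 27 b^2) mod 31 = 7
-1728 * (4 a)^3 = -1728 * (4*25)^3 mod 31 = 16
j = 16 * 7^(-1) mod 31 = 20

j = 20 (mod 31)


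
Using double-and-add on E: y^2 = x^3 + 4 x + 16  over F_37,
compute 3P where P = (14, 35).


k = 3 = 11_2 (binary, LSB first: 11)
Double-and-add from P = (14, 35):
  bit 0 = 1: acc = O + (14, 35) = (14, 35)
  bit 1 = 1: acc = (14, 35) + (9, 2) = (25, 33)

3P = (25, 33)


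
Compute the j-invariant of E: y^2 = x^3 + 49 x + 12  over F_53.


Delta = -16(4 a^3 + 27 b^2) mod 53 = 29
-1728 * (4 a)^3 = -1728 * (4*49)^3 mod 53 = 3
j = 3 * 29^(-1) mod 53 = 33

j = 33 (mod 53)


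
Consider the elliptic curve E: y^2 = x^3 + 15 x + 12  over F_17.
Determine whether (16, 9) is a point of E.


Check whether y^2 = x^3 + 15 x + 12 (mod 17) for (x, y) = (16, 9).
LHS: y^2 = 9^2 mod 17 = 13
RHS: x^3 + 15 x + 12 = 16^3 + 15*16 + 12 mod 17 = 13
LHS = RHS

Yes, on the curve


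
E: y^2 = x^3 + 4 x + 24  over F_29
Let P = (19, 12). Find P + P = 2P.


Doubling: s = (3 x1^2 + a) / (2 y1)
s = (3*19^2 + 4) / (2*12) mod 29 = 3
x3 = s^2 - 2 x1 mod 29 = 3^2 - 2*19 = 0
y3 = s (x1 - x3) - y1 mod 29 = 3 * (19 - 0) - 12 = 16

2P = (0, 16)
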